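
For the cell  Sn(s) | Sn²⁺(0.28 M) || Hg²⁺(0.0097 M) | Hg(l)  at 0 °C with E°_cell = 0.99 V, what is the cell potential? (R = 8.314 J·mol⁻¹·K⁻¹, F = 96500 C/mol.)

Balancing electrons gives n = 2; the reaction quotient is Q = [Sn²⁺]/[Hg²⁺] = 28.9.
E = E° − (RT/nF) ln Q = 0.99 − (8.314×273)/(2×96500) × (3.363) = 0.990 − 0.040 = 0.950 V.

0.950 V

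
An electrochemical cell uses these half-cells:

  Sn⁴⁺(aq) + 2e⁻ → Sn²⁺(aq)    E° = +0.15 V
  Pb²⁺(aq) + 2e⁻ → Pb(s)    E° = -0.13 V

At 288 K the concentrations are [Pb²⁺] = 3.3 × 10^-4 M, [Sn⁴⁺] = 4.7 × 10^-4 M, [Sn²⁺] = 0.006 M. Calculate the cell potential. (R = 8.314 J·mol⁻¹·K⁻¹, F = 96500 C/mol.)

0.348 V

The Sn⁴⁺/Sn²⁺ couple has the higher reduction potential and acts as the cathode, so E°_cell = +0.15 − (-0.13) = 0.28 V.
Balancing electrons gives n = 2; the reaction quotient is Q = [Pb²⁺]·[Sn²⁺]/[Sn⁴⁺] = 0.00421.
E = E° − (RT/nF) ln Q = 0.28 − (8.314×288)/(2×96500) × (-5.470) = 0.280 + 0.068 = 0.348 V.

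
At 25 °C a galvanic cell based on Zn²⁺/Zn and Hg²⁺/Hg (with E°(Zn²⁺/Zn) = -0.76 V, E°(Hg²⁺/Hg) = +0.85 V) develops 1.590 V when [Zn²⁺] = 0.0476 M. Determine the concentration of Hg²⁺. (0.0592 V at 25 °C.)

From the Nernst equation, log Q = n(E° − E)/0.0592 = 2(1.61 − 1.590)/0.0592 = 0.676, so Q = 4.74.
With Q = [Zn²⁺]/[Hg²⁺] and the known concentrations, [Hg²⁺] in the denominator gives [Hg²⁺] = 0.01 M.

0.01 M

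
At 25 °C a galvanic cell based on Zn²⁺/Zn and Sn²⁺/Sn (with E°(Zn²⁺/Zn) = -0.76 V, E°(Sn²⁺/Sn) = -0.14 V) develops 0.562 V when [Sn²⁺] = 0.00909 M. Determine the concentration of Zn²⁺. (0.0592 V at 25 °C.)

0.83 M

From the Nernst equation, log Q = n(E° − E)/0.0592 = 2(0.62 − 0.562)/0.0592 = 1.959, so Q = 91.1.
With Q = [Zn²⁺]/[Sn²⁺] and the known concentrations, [Zn²⁺] in the numerator gives [Zn²⁺] = 0.83 M.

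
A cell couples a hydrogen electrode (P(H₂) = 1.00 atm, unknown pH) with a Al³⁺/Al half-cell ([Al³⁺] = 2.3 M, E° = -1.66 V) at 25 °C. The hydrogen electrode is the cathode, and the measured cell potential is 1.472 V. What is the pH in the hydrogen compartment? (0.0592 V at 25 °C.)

pH = 3.06

E°_cell = 1.66 V and n = 6.
log Q = n(E° − E)/0.0592 = 6×(1.66 − 1.472)/0.0592 = 19.054.
With Q = [Al³⁺]^2·P(H₂)^3 / [H⁺]^6, solving for [H⁺] gives log[H⁺] = -3.055, so pH = 3.06.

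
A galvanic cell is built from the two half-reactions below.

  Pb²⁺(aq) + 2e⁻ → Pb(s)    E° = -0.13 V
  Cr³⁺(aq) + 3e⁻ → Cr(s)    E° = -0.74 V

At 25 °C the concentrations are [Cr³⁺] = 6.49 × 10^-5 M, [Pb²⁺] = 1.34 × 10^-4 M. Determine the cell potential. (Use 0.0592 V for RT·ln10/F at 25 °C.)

The Pb²⁺/Pb couple has the higher reduction potential and acts as the cathode, so E°_cell = -0.13 − (-0.74) = 0.61 V.
Balancing electrons gives n = 6; the reaction quotient is Q = [Cr³⁺]^2/[Pb²⁺]^3 = 1750.
At 25 °C, E = E° − (0.0592/n) log Q = 0.61 − (0.0592/6)(3.243) = 0.610 − 0.032 = 0.578 V.

0.578 V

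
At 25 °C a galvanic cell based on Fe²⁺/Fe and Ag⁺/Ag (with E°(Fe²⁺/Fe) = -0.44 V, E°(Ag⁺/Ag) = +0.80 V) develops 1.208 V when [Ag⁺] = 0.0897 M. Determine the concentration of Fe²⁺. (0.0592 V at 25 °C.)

0.097 M

From the Nernst equation, log Q = n(E° − E)/0.0592 = 2(1.24 − 1.208)/0.0592 = 1.081, so Q = 12.1.
With Q = [Fe²⁺]/[Ag⁺]^2 and the known concentrations, [Fe²⁺] in the numerator gives [Fe²⁺] = 0.097 M.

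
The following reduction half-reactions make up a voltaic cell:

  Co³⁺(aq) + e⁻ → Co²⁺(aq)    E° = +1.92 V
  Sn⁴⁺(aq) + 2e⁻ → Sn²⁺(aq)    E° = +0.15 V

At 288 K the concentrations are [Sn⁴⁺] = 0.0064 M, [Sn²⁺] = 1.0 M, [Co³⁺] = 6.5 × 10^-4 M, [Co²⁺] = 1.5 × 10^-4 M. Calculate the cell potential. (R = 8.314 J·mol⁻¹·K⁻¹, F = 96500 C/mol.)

The Co³⁺/Co²⁺ couple has the higher reduction potential and acts as the cathode, so E°_cell = +1.92 − (+0.15) = 1.77 V.
Balancing electrons gives n = 2; the reaction quotient is Q = [Sn⁴⁺]·[Co²⁺]^2/([Sn²⁺]·[Co³⁺]^2) = 3.41 × 10^-4.
E = E° − (RT/nF) ln Q = 1.77 − (8.314×288)/(2×96500) × (-7.984) = 1.770 + 0.099 = 1.869 V.

1.87 V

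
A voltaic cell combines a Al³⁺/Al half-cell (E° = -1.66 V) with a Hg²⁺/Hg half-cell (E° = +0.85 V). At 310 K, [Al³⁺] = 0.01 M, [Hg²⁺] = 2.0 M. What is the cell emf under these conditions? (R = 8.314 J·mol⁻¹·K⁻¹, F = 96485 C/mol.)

The Hg²⁺/Hg couple has the higher reduction potential and acts as the cathode, so E°_cell = +0.85 − (-1.66) = 2.51 V.
Balancing electrons gives n = 6; the reaction quotient is Q = [Al³⁺]^2/[Hg²⁺]^3 = 1.25 × 10^-5.
E = E° − (RT/nF) ln Q = 2.51 − (8.314×310)/(6×96485) × (-11.290) = 2.510 + 0.050 = 2.560 V.

2.56 V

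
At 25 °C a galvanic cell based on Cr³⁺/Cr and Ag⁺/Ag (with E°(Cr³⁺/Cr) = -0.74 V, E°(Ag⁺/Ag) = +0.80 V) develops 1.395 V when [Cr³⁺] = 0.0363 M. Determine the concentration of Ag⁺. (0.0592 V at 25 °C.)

From the Nernst equation, log Q = n(E° − E)/0.0592 = 3(1.54 − 1.395)/0.0592 = 7.348, so Q = 2.23 × 10^7.
With Q = [Cr³⁺]/[Ag⁺]^3 and the known concentrations, [Ag⁺]^3 in the denominator gives [Ag⁺] = 0.0012 M.

0.0012 M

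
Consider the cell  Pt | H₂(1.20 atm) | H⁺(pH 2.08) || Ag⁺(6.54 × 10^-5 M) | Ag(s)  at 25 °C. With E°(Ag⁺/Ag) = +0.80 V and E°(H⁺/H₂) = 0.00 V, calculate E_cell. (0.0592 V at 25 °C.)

The Ag⁺/Ag couple is the cathode, so E°_cell = 0.80 V; n = 2.
[H⁺] = 10^(−2.08) = 0.0083 M, and Q = [H⁺]^2 / ([Ag⁺]^2·P(H₂)) = 1.35 × 10^4.
E = E° − (0.0592/2) log Q = 0.80 − (0.0592/2)(4.130) = 0.678 V.

0.68 V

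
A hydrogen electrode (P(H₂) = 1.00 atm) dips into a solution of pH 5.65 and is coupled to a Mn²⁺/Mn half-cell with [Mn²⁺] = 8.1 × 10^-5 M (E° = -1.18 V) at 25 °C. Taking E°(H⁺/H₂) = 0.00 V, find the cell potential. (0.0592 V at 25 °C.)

0.97 V

The hydrogen couple is the cathode, so E°_cell = 1.18 V; n = 2.
[H⁺] = 10^(−5.65) = 2.2 × 10^-6 M, and Q = [Mn²⁺]·P(H₂) / [H⁺]^2 = 1.62 × 10^7.
E = E° − (0.0592/2) log Q = 1.18 − (0.0592/2)(7.208) = 0.967 V.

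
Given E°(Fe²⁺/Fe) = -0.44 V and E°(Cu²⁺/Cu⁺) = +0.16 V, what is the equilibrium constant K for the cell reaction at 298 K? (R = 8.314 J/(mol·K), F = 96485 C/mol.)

E°_cell = +0.16 − (-0.44) = 0.60 V, with n = 2 electrons transferred.
At equilibrium E = 0, so the Nernst equation gives ln K = nFE°/RT = (2)(96485)(0.60)/((8.314)(298)) = 46.73.
K = e^46.73 = 2 × 10^20.

2 × 10^20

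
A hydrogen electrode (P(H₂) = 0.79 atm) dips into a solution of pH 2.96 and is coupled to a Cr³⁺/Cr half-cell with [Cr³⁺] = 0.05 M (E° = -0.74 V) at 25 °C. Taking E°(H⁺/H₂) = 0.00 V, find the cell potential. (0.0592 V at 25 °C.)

0.59 V

The hydrogen couple is the cathode, so E°_cell = 0.74 V; n = 6.
[H⁺] = 10^(−2.96) = 0.0011 M, and Q = [Cr³⁺]^2·P(H₂)^3 / [H⁺]^6 = 7.09 × 10^14.
E = E° − (0.0592/6) log Q = 0.74 − (0.0592/6)(14.851) = 0.593 V.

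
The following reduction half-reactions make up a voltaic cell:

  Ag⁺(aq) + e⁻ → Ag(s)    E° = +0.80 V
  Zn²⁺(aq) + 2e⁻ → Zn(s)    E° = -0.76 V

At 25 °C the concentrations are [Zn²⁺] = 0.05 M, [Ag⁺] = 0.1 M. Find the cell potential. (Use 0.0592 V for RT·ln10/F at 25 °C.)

1.54 V

The Ag⁺/Ag couple has the higher reduction potential and acts as the cathode, so E°_cell = +0.80 − (-0.76) = 1.56 V.
Balancing electrons gives n = 2; the reaction quotient is Q = [Zn²⁺]/[Ag⁺]^2 = 5.00.
At 25 °C, E = E° − (0.0592/n) log Q = 1.56 − (0.0592/2)(0.699) = 1.560 − 0.021 = 1.539 V.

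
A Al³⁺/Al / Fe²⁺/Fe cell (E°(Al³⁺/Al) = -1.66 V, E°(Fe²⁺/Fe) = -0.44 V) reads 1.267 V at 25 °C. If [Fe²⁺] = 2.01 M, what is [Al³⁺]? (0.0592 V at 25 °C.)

0.012 M

From the Nernst equation, log Q = n(E° − E)/0.0592 = 6(1.22 − 1.267)/0.0592 = -4.764, so Q = 1.72 × 10^-5.
With Q = [Al³⁺]^2/[Fe²⁺]^3 and the known concentrations, [Al³⁺]^2 in the numerator gives [Al³⁺] = 0.012 M.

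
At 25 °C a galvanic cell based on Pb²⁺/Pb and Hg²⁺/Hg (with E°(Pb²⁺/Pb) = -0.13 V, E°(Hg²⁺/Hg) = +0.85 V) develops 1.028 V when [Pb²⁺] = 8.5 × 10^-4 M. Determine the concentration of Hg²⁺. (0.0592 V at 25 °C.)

From the Nernst equation, log Q = n(E° − E)/0.0592 = 2(0.98 − 1.028)/0.0592 = -1.622, so Q = 0.0239.
With Q = [Pb²⁺]/[Hg²⁺] and the known concentrations, [Hg²⁺] in the denominator gives [Hg²⁺] = 0.036 M.

0.036 M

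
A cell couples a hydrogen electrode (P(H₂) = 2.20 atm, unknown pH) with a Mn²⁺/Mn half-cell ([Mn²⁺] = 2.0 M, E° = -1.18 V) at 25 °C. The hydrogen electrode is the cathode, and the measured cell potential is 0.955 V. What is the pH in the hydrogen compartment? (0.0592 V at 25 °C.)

pH = 3.48

E°_cell = 1.18 V and n = 2.
log Q = n(E° − E)/0.0592 = 2×(1.18 − 0.955)/0.0592 = 7.601.
With Q = [Mn²⁺]·P(H₂) / [H⁺]^2, solving for [H⁺] gives log[H⁺] = -3.479, so pH = 3.48.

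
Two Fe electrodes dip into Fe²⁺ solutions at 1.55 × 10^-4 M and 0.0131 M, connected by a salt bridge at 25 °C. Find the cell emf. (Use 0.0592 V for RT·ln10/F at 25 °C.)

Both half-cells are Fe²⁺/Fe, so E°_cell = 0. The concentrated side is the cathode; the cell reaction moves Fe²⁺ from high to low concentration with n = 2.
Q = [Fe²⁺]_dilute/[Fe²⁺]_conc = 1.55 × 10^-4/0.0131 = 0.0118.
E = 0 − (0.0592/2) log Q = −(0.0592/2)(-1.927) = 0.0570 V.

0.057 V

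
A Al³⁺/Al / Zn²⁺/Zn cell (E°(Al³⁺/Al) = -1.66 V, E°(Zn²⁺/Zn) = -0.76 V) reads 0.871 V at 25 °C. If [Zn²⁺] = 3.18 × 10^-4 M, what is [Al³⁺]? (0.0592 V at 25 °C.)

1.7 × 10^-4 M

From the Nernst equation, log Q = n(E° − E)/0.0592 = 6(0.90 − 0.871)/0.0592 = 2.939, so Q = 869.
With Q = [Al³⁺]^2/[Zn²⁺]^3 and the known concentrations, [Al³⁺]^2 in the numerator gives [Al³⁺] = 1.7 × 10^-4 M.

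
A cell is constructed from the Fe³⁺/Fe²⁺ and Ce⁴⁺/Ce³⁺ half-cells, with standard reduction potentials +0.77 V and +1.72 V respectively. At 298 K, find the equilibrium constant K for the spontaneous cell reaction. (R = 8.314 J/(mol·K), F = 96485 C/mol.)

E°_cell = +1.72 − (+0.77) = 0.95 V, with n = 1 electron transferred.
At equilibrium E = 0, so the Nernst equation gives ln K = nFE°/RT = (1)(96485)(0.95)/((8.314)(298)) = 37.00.
K = e^37.00 = 1.2 × 10^16.

1.2 × 10^16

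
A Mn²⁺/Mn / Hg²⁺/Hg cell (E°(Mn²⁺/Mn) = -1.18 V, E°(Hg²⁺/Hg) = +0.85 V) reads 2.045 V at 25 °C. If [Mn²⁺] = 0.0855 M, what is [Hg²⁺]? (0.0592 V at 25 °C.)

From the Nernst equation, log Q = n(E° − E)/0.0592 = 2(2.03 − 2.045)/0.0592 = -0.507, so Q = 0.311.
With Q = [Mn²⁺]/[Hg²⁺] and the known concentrations, [Hg²⁺] in the denominator gives [Hg²⁺] = 0.27 M.

0.27 M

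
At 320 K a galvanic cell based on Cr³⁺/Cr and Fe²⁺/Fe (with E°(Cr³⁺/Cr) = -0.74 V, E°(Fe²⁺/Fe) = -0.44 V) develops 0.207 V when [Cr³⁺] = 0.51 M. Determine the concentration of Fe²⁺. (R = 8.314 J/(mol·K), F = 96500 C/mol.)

From the Nernst equation, ln Q = nF(E° − E)/RT = 6×96500×(0.30 − 0.207)/(8.314×320) = 20.240, so Q = 6.17 × 10^8.
With Q = [Cr³⁺]^2/[Fe²⁺]^3 and the known concentrations, [Fe²⁺]^3 in the denominator gives [Fe²⁺] = 7.5 × 10^-4 M.

7.5 × 10^-4 M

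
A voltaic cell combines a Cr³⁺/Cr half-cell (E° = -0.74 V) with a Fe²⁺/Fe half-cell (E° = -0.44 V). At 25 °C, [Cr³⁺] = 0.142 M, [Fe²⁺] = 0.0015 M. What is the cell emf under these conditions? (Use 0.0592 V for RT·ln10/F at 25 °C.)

0.233 V

The Fe²⁺/Fe couple has the higher reduction potential and acts as the cathode, so E°_cell = -0.44 − (-0.74) = 0.30 V.
Balancing electrons gives n = 6; the reaction quotient is Q = [Cr³⁺]^2/[Fe²⁺]^3 = 5.97 × 10^6.
At 25 °C, E = E° − (0.0592/n) log Q = 0.30 − (0.0592/6)(6.776) = 0.300 − 0.067 = 0.233 V.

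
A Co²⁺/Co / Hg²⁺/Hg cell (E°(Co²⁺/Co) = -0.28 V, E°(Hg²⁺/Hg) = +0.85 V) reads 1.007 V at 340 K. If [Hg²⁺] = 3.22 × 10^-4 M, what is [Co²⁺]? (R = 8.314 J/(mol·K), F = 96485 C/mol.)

1.4 M

From the Nernst equation, ln Q = nF(E° − E)/RT = 2×96485×(1.13 − 1.007)/(8.314×340) = 8.397, so Q = 4430.
With Q = [Co²⁺]/[Hg²⁺] and the known concentrations, [Co²⁺] in the numerator gives [Co²⁺] = 1.4 M.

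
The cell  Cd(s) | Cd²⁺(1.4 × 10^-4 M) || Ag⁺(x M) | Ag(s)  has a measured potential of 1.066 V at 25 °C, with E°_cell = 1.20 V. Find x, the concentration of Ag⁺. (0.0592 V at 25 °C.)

From the Nernst equation, log Q = n(E° − E)/0.0592 = 2(1.20 − 1.066)/0.0592 = 4.527, so Q = 3.37 × 10^4.
With Q = [Cd²⁺]/[Ag⁺]^2 and the known concentrations, [Ag⁺]^2 in the denominator gives [Ag⁺] = 6.4 × 10^-5 M.

6.4 × 10^-5 M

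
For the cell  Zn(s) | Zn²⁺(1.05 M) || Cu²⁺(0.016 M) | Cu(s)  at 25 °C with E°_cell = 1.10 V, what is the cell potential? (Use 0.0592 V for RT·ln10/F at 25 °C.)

1.05 V

Balancing electrons gives n = 2; the reaction quotient is Q = [Zn²⁺]/[Cu²⁺] = 65.6.
At 25 °C, E = E° − (0.0592/n) log Q = 1.10 − (0.0592/2)(1.817) = 1.100 − 0.054 = 1.046 V.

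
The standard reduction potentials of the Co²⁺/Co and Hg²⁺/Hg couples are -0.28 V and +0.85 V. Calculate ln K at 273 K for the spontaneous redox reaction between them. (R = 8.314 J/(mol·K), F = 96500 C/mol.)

E°_cell = +0.85 − (-0.28) = 1.13 V, with n = 2 electrons transferred.
At equilibrium E = 0, so the Nernst equation gives ln K = nFE°/RT = (2)(96500)(1.13)/((8.314)(273)) = 96.09.

ln K = 96.1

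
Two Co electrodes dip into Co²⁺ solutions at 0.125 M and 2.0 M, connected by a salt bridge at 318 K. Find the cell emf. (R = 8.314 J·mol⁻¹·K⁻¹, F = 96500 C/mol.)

Both half-cells are Co²⁺/Co, so E°_cell = 0. The concentrated side is the cathode; the cell reaction moves Co²⁺ from high to low concentration with n = 2.
Q = [Co²⁺]_dilute/[Co²⁺]_conc = 0.125/2.0 = 0.0625.
E = 0 − (RT/nF) ln Q = −((8.314×318)/(2×96500))(-2.773) = 0.0380 V.

0.038 V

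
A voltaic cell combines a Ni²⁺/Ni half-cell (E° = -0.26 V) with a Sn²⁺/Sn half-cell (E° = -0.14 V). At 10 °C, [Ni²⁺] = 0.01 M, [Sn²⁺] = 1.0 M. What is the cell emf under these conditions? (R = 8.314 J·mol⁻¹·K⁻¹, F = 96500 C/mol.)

0.176 V

The Sn²⁺/Sn couple has the higher reduction potential and acts as the cathode, so E°_cell = -0.14 − (-0.26) = 0.12 V.
Balancing electrons gives n = 2; the reaction quotient is Q = [Ni²⁺]/[Sn²⁺] = 0.0100.
E = E° − (RT/nF) ln Q = 0.12 − (8.314×283)/(2×96500) × (-4.605) = 0.120 + 0.056 = 0.176 V.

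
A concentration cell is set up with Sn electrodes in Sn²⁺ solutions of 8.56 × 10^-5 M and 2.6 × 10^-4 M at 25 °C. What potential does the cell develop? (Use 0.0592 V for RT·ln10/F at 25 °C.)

0.014 V

Both half-cells are Sn²⁺/Sn, so E°_cell = 0. The concentrated side is the cathode; the cell reaction moves Sn²⁺ from high to low concentration with n = 2.
Q = [Sn²⁺]_dilute/[Sn²⁺]_conc = 8.56 × 10^-5/2.6 × 10^-4 = 0.329.
E = 0 − (0.0592/2) log Q = −(0.0592/2)(-0.482) = 0.0143 V.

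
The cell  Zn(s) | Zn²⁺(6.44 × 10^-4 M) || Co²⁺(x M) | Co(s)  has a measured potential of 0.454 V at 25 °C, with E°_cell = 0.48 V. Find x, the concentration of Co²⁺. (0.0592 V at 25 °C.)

8.5 × 10^-5 M

From the Nernst equation, log Q = n(E° − E)/0.0592 = 2(0.48 − 0.454)/0.0592 = 0.878, so Q = 7.56.
With Q = [Zn²⁺]/[Co²⁺] and the known concentrations, [Co²⁺] in the denominator gives [Co²⁺] = 8.5 × 10^-5 M.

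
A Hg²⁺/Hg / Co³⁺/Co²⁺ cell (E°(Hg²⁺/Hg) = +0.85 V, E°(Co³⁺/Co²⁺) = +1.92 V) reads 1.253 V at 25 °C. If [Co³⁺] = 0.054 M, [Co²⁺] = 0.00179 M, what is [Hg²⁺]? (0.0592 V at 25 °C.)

6 × 10^-4 M

From the Nernst equation, log Q = n(E° − E)/0.0592 = 2(1.07 − 1.253)/0.0592 = -6.182, so Q = 6.57 × 10^-7.
With Q = [Hg²⁺]·[Co²⁺]^2/[Co³⁺]^2 and the known concentrations, [Hg²⁺] in the numerator gives [Hg²⁺] = 6 × 10^-4 M.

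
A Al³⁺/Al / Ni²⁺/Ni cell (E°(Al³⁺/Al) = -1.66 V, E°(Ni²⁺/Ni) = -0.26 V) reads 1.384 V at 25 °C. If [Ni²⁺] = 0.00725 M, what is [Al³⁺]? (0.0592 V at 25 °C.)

0.004 M

From the Nernst equation, log Q = n(E° − E)/0.0592 = 6(1.40 − 1.384)/0.0592 = 1.622, so Q = 41.8.
With Q = [Al³⁺]^2/[Ni²⁺]^3 and the known concentrations, [Al³⁺]^2 in the numerator gives [Al³⁺] = 0.004 M.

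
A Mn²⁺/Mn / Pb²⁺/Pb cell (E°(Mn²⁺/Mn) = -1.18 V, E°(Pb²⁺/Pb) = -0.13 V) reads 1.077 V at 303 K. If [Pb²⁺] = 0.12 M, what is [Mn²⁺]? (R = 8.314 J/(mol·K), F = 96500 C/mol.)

From the Nernst equation, ln Q = nF(E° − E)/RT = 2×96500×(1.05 − 1.077)/(8.314×303) = -2.069, so Q = 0.126.
With Q = [Mn²⁺]/[Pb²⁺] and the known concentrations, [Mn²⁺] in the numerator gives [Mn²⁺] = 0.015 M.

0.015 M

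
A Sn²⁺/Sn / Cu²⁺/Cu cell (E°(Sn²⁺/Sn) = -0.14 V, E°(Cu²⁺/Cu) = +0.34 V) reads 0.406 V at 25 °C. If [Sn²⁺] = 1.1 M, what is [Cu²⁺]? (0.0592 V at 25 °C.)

From the Nernst equation, log Q = n(E° − E)/0.0592 = 2(0.48 − 0.406)/0.0592 = 2.500, so Q = 316.
With Q = [Sn²⁺]/[Cu²⁺] and the known concentrations, [Cu²⁺] in the denominator gives [Cu²⁺] = 0.0035 M.

0.0035 M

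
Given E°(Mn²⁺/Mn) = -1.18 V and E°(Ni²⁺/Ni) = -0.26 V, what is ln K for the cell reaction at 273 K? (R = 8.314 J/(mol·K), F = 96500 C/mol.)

ln K = 78.2

E°_cell = -0.26 − (-1.18) = 0.92 V, with n = 2 electrons transferred.
At equilibrium E = 0, so the Nernst equation gives ln K = nFE°/RT = (2)(96500)(0.92)/((8.314)(273)) = 78.23.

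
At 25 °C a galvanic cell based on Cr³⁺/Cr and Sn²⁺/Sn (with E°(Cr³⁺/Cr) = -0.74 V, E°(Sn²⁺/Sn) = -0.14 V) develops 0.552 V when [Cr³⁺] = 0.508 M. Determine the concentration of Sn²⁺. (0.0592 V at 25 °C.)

0.015 M

From the Nernst equation, log Q = n(E° − E)/0.0592 = 6(0.60 − 0.552)/0.0592 = 4.865, so Q = 7.33 × 10^4.
With Q = [Cr³⁺]^2/[Sn²⁺]^3 and the known concentrations, [Sn²⁺]^3 in the denominator gives [Sn²⁺] = 0.015 M.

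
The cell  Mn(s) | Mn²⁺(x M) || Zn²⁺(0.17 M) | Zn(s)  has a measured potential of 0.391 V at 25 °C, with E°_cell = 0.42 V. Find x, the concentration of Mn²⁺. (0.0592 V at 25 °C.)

From the Nernst equation, log Q = n(E° − E)/0.0592 = 2(0.42 − 0.391)/0.0592 = 0.980, so Q = 9.54.
With Q = [Mn²⁺]/[Zn²⁺] and the known concentrations, [Mn²⁺] in the numerator gives [Mn²⁺] = 1.6 M.

1.6 M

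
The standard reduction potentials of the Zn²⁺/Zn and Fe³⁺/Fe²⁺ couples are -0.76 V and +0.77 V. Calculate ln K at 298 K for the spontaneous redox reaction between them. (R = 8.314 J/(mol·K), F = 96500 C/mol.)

ln K = 119.2

E°_cell = +0.77 − (-0.76) = 1.53 V, with n = 2 electrons transferred.
At equilibrium E = 0, so the Nernst equation gives ln K = nFE°/RT = (2)(96500)(1.53)/((8.314)(298)) = 119.19.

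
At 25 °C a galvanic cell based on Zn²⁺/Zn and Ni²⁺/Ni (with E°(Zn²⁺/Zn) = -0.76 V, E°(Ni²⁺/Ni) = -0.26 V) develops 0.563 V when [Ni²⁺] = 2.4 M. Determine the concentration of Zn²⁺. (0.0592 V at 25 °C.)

0.018 M

From the Nernst equation, log Q = n(E° − E)/0.0592 = 2(0.50 − 0.563)/0.0592 = -2.128, so Q = 0.00744.
With Q = [Zn²⁺]/[Ni²⁺] and the known concentrations, [Zn²⁺] in the numerator gives [Zn²⁺] = 0.018 M.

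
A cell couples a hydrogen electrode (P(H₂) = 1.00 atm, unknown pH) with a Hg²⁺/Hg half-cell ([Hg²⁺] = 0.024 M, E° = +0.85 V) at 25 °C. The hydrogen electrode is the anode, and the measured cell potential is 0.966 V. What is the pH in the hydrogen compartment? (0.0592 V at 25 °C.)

E°_cell = 0.85 V and n = 2.
log Q = n(E° − E)/0.0592 = 2×(0.85 − 0.966)/0.0592 = -3.919.
With Q = [H⁺]^2 / ([Hg²⁺]·P(H₂)), solving for [H⁺] gives log[H⁺] = -2.769, so pH = 2.77.

pH = 2.77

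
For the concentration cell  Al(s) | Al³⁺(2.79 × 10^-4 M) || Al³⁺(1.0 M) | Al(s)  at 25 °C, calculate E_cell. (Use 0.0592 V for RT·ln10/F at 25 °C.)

Both half-cells are Al³⁺/Al, so E°_cell = 0. The concentrated side is the cathode; the cell reaction moves Al³⁺ from high to low concentration with n = 3.
Q = [Al³⁺]_dilute/[Al³⁺]_conc = 2.79 × 10^-4/1.0 = 2.79 × 10^-4.
E = 0 − (0.0592/3) log Q = −(0.0592/3)(-3.554) = 0.0701 V.

0.070 V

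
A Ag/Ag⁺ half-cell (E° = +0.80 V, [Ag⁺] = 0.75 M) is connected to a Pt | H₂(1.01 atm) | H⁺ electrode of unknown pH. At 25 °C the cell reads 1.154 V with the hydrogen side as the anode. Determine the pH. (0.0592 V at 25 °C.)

E°_cell = 0.80 V and n = 2.
log Q = n(E° − E)/0.0592 = 2×(0.80 − 1.154)/0.0592 = -11.959.
With Q = [H⁺]^2 / ([Ag⁺]^2·P(H₂)), solving for [H⁺] gives log[H⁺] = -6.103, so pH = 6.10.

pH = 6.10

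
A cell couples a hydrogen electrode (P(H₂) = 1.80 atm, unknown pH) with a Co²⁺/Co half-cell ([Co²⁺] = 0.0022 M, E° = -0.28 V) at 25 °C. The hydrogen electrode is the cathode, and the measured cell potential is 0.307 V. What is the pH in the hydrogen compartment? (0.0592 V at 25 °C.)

E°_cell = 0.28 V and n = 2.
log Q = n(E° − E)/0.0592 = 2×(0.28 − 0.307)/0.0592 = -0.912.
With Q = [Co²⁺]·P(H₂) / [H⁺]^2, solving for [H⁺] gives log[H⁺] = -0.745, so pH = 0.75.

pH = 0.75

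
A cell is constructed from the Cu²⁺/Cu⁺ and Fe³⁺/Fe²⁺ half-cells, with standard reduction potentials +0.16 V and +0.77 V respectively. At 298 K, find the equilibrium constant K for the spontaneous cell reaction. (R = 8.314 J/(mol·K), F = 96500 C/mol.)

E°_cell = +0.77 − (+0.16) = 0.61 V, with n = 1 electron transferred.
At equilibrium E = 0, so the Nernst equation gives ln K = nFE°/RT = (1)(96500)(0.61)/((8.314)(298)) = 23.76.
K = e^23.76 = 2.1 × 10^10.

2.1 × 10^10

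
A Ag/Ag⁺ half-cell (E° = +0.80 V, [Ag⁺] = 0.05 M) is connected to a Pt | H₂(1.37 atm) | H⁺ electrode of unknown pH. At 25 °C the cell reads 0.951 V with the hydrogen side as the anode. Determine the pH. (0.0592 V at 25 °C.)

E°_cell = 0.80 V and n = 2.
log Q = n(E° − E)/0.0592 = 2×(0.80 − 0.951)/0.0592 = -5.101.
With Q = [H⁺]^2 / ([Ag⁺]^2·P(H₂)), solving for [H⁺] gives log[H⁺] = -3.783, so pH = 3.78.

pH = 3.78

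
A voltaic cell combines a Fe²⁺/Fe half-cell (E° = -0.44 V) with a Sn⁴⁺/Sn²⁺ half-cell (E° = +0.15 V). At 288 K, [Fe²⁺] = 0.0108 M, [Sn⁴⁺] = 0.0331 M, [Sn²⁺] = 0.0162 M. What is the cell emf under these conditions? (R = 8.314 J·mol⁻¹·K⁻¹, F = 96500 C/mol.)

0.655 V

The Sn⁴⁺/Sn²⁺ couple has the higher reduction potential and acts as the cathode, so E°_cell = +0.15 − (-0.44) = 0.59 V.
Balancing electrons gives n = 2; the reaction quotient is Q = [Fe²⁺]·[Sn²⁺]/[Sn⁴⁺] = 0.00529.
E = E° − (RT/nF) ln Q = 0.59 − (8.314×288)/(2×96500) × (-5.243) = 0.590 + 0.065 = 0.655 V.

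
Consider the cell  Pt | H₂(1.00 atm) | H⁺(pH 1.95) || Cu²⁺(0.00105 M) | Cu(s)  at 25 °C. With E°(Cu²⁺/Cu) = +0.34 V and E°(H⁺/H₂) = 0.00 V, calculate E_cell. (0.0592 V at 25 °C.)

0.37 V

The Cu²⁺/Cu couple is the cathode, so E°_cell = 0.34 V; n = 2.
[H⁺] = 10^(−1.95) = 0.011 M, and Q = [H⁺]^2 / ([Cu²⁺]·P(H₂)) = 0.120.
E = E° − (0.0592/2) log Q = 0.34 − (0.0592/2)(-0.921) = 0.367 V.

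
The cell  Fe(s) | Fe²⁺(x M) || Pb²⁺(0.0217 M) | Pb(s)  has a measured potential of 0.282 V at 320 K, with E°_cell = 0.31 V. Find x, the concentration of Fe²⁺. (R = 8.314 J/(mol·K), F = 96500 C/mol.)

From the Nernst equation, ln Q = nF(E° − E)/RT = 2×96500×(0.31 − 0.282)/(8.314×320) = 2.031, so Q = 7.62.
With Q = [Fe²⁺]/[Pb²⁺] and the known concentrations, [Fe²⁺] in the numerator gives [Fe²⁺] = 0.17 M.

0.17 M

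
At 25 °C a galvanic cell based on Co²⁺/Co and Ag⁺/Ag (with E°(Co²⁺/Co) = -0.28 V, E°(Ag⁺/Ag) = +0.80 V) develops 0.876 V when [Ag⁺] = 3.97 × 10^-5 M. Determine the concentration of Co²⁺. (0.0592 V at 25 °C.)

0.012 M

From the Nernst equation, log Q = n(E° − E)/0.0592 = 2(1.08 − 0.876)/0.0592 = 6.892, so Q = 7.8 × 10^6.
With Q = [Co²⁺]/[Ag⁺]^2 and the known concentrations, [Co²⁺] in the numerator gives [Co²⁺] = 0.012 M.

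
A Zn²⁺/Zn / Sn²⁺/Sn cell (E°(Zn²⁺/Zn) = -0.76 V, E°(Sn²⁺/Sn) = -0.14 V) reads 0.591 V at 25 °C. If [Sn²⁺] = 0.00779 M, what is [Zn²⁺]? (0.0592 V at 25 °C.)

0.074 M

From the Nernst equation, log Q = n(E° − E)/0.0592 = 2(0.62 − 0.591)/0.0592 = 0.980, so Q = 9.54.
With Q = [Zn²⁺]/[Sn²⁺] and the known concentrations, [Zn²⁺] in the numerator gives [Zn²⁺] = 0.074 M.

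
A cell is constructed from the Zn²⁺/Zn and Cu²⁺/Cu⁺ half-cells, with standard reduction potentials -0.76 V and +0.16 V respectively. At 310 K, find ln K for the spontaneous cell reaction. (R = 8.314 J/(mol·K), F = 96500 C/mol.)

E°_cell = +0.16 − (-0.76) = 0.92 V, with n = 2 electrons transferred.
At equilibrium E = 0, so the Nernst equation gives ln K = nFE°/RT = (2)(96500)(0.92)/((8.314)(310)) = 68.89.

ln K = 68.9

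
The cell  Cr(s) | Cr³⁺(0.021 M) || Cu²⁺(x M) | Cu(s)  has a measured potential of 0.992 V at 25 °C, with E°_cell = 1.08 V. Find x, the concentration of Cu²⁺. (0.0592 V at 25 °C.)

From the Nernst equation, log Q = n(E° − E)/0.0592 = 6(1.08 − 0.992)/0.0592 = 8.919, so Q = 8.3 × 10^8.
With Q = [Cr³⁺]^2/[Cu²⁺]^3 and the known concentrations, [Cu²⁺]^3 in the denominator gives [Cu²⁺] = 8.1 × 10^-5 M.

8.1 × 10^-5 M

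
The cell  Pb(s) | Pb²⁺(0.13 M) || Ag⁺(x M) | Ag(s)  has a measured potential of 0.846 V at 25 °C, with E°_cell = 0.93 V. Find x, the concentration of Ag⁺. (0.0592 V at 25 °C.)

0.014 M

From the Nernst equation, log Q = n(E° − E)/0.0592 = 2(0.93 − 0.846)/0.0592 = 2.838, so Q = 688.
With Q = [Pb²⁺]/[Ag⁺]^2 and the known concentrations, [Ag⁺]^2 in the denominator gives [Ag⁺] = 0.014 M.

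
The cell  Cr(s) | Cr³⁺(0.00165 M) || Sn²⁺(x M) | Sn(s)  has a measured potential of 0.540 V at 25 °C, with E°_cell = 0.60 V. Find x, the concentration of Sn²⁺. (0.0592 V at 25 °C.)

From the Nernst equation, log Q = n(E° − E)/0.0592 = 6(0.60 − 0.540)/0.0592 = 6.081, so Q = 1.21 × 10^6.
With Q = [Cr³⁺]^2/[Sn²⁺]^3 and the known concentrations, [Sn²⁺]^3 in the denominator gives [Sn²⁺] = 1.3 × 10^-4 M.

1.3 × 10^-4 M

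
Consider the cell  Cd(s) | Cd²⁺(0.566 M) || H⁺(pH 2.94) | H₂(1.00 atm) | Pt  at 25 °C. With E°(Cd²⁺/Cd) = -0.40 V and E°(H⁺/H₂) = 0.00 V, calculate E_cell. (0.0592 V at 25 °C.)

The hydrogen couple is the cathode, so E°_cell = 0.40 V; n = 2.
[H⁺] = 10^(−2.94) = 0.0011 M, and Q = [Cd²⁺]·P(H₂) / [H⁺]^2 = 4.29 × 10^5.
E = E° − (0.0592/2) log Q = 0.40 − (0.0592/2)(5.633) = 0.233 V.

0.23 V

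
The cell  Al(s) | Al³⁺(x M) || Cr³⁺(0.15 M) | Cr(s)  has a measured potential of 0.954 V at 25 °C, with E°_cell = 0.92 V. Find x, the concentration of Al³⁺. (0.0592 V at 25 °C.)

From the Nernst equation, log Q = n(E° − E)/0.0592 = 3(0.92 − 0.954)/0.0592 = -1.723, so Q = 0.0189.
With Q = [Al³⁺]/[Cr³⁺] and the known concentrations, [Al³⁺] in the numerator gives [Al³⁺] = 0.0028 M.

0.0028 M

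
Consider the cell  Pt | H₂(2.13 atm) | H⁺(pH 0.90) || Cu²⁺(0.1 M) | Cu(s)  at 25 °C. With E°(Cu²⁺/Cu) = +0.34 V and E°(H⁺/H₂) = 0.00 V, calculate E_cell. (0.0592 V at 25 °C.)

0.37 V

The Cu²⁺/Cu couple is the cathode, so E°_cell = 0.34 V; n = 2.
[H⁺] = 10^(−0.90) = 0.13 M, and Q = [H⁺]^2 / ([Cu²⁺]·P(H₂)) = 0.0744.
E = E° − (0.0592/2) log Q = 0.34 − (0.0592/2)(-1.128) = 0.373 V.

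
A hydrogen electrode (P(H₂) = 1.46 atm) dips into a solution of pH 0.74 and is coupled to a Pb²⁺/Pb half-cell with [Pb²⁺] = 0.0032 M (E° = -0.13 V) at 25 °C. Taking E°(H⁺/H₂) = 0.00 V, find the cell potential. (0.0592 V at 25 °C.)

The hydrogen couple is the cathode, so E°_cell = 0.13 V; n = 2.
[H⁺] = 10^(−0.74) = 0.18 M, and Q = [Pb²⁺]·P(H₂) / [H⁺]^2 = 0.141.
E = E° − (0.0592/2) log Q = 0.13 − (0.0592/2)(-0.850) = 0.155 V.

0.16 V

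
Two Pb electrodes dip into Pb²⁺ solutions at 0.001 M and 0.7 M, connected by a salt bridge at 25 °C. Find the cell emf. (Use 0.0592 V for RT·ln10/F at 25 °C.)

Both half-cells are Pb²⁺/Pb, so E°_cell = 0. The concentrated side is the cathode; the cell reaction moves Pb²⁺ from high to low concentration with n = 2.
Q = [Pb²⁺]_dilute/[Pb²⁺]_conc = 0.001/0.7 = 0.00143.
E = 0 − (0.0592/2) log Q = −(0.0592/2)(-2.845) = 0.0842 V.

0.084 V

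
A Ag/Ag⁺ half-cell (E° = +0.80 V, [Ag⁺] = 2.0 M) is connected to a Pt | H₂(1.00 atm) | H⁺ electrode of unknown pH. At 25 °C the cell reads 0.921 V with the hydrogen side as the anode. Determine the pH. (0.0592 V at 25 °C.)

pH = 1.74

E°_cell = 0.80 V and n = 2.
log Q = n(E° − E)/0.0592 = 2×(0.80 − 0.921)/0.0592 = -4.088.
With Q = [H⁺]^2 / ([Ag⁺]^2·P(H₂)), solving for [H⁺] gives log[H⁺] = -1.743, so pH = 1.74.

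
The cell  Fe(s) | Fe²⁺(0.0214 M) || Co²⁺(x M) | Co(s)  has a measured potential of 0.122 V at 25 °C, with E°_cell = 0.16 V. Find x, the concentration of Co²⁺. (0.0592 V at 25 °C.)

0.0011 M

From the Nernst equation, log Q = n(E° − E)/0.0592 = 2(0.16 − 0.122)/0.0592 = 1.284, so Q = 19.2.
With Q = [Fe²⁺]/[Co²⁺] and the known concentrations, [Co²⁺] in the denominator gives [Co²⁺] = 0.0011 M.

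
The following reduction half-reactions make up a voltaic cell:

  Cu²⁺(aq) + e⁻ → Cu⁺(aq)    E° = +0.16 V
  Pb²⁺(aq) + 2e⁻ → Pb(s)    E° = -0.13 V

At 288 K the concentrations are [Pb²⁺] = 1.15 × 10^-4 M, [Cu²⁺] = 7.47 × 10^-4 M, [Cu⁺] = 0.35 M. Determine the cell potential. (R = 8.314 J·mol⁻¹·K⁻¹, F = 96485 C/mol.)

0.250 V

The Cu²⁺/Cu⁺ couple has the higher reduction potential and acts as the cathode, so E°_cell = +0.16 − (-0.13) = 0.29 V.
Balancing electrons gives n = 2; the reaction quotient is Q = [Pb²⁺]·[Cu⁺]^2/[Cu²⁺]^2 = 25.2.
E = E° − (RT/nF) ln Q = 0.29 − (8.314×288)/(2×96485) × (3.229) = 0.290 − 0.040 = 0.250 V.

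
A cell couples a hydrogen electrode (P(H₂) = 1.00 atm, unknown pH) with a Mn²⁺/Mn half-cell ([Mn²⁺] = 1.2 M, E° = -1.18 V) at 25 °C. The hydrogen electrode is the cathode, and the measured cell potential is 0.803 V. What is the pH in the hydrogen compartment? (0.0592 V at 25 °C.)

E°_cell = 1.18 V and n = 2.
log Q = n(E° − E)/0.0592 = 2×(1.18 − 0.803)/0.0592 = 12.736.
With Q = [Mn²⁺]·P(H₂) / [H⁺]^2, solving for [H⁺] gives log[H⁺] = -6.329, so pH = 6.33.

pH = 6.33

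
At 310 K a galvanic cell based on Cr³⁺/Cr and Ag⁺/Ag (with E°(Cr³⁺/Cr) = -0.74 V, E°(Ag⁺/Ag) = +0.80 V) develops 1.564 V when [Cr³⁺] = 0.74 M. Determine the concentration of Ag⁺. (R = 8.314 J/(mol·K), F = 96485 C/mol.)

From the Nernst equation, ln Q = nF(E° − E)/RT = 3×96485×(1.54 − 1.564)/(8.314×310) = -2.695, so Q = 0.0675.
With Q = [Cr³⁺]/[Ag⁺]^3 and the known concentrations, [Ag⁺]^3 in the denominator gives [Ag⁺] = 2.2 M.

2.2 M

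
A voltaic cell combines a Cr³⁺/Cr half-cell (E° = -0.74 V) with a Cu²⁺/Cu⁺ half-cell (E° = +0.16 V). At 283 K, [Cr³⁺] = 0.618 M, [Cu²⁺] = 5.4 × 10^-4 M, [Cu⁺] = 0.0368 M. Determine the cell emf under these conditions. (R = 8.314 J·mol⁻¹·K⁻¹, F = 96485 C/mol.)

0.801 V

The Cu²⁺/Cu⁺ couple has the higher reduction potential and acts as the cathode, so E°_cell = +0.16 − (-0.74) = 0.90 V.
Balancing electrons gives n = 3; the reaction quotient is Q = [Cr³⁺]·[Cu⁺]^3/[Cu²⁺]^3 = 1.96 × 10^5.
E = E° − (RT/nF) ln Q = 0.90 − (8.314×283)/(3×96485) × (12.184) = 0.900 − 0.099 = 0.801 V.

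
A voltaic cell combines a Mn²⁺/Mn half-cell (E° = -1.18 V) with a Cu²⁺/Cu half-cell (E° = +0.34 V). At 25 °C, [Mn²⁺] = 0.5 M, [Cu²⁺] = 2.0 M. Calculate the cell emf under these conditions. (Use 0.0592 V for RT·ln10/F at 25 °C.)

1.54 V

The Cu²⁺/Cu couple has the higher reduction potential and acts as the cathode, so E°_cell = +0.34 − (-1.18) = 1.52 V.
Balancing electrons gives n = 2; the reaction quotient is Q = [Mn²⁺]/[Cu²⁺] = 0.250.
At 25 °C, E = E° − (0.0592/n) log Q = 1.52 − (0.0592/2)(-0.602) = 1.520 + 0.018 = 1.538 V.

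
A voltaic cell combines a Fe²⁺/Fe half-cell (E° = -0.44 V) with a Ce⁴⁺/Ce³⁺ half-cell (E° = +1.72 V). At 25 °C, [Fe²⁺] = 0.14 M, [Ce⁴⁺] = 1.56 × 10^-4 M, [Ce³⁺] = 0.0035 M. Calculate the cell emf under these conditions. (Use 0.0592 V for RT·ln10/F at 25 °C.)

The Ce⁴⁺/Ce³⁺ couple has the higher reduction potential and acts as the cathode, so E°_cell = +1.72 − (-0.44) = 2.16 V.
Balancing electrons gives n = 2; the reaction quotient is Q = [Fe²⁺]·[Ce³⁺]^2/[Ce⁴⁺]^2 = 70.5.
At 25 °C, E = E° − (0.0592/n) log Q = 2.16 − (0.0592/2)(1.848) = 2.160 − 0.055 = 2.105 V.

2.11 V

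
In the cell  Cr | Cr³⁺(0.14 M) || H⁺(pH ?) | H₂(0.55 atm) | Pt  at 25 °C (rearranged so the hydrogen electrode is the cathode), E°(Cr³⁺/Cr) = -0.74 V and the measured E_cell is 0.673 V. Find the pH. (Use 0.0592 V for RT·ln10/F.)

pH = 1.55

E°_cell = 0.74 V and n = 6.
log Q = n(E° − E)/0.0592 = 6×(0.74 − 0.673)/0.0592 = 6.791.
With Q = [Cr³⁺]^2·P(H₂)^3 / [H⁺]^6, solving for [H⁺] gives log[H⁺] = -1.546, so pH = 1.55.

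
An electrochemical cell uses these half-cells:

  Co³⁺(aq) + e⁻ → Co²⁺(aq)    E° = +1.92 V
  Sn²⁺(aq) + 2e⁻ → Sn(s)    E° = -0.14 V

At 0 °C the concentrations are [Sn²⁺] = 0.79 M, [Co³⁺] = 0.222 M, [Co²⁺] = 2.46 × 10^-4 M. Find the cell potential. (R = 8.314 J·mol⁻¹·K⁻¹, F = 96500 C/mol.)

2.22 V

The Co³⁺/Co²⁺ couple has the higher reduction potential and acts as the cathode, so E°_cell = +1.92 − (-0.14) = 2.06 V.
Balancing electrons gives n = 2; the reaction quotient is Q = [Sn²⁺]·[Co²⁺]^2/[Co³⁺]^2 = 9.7 × 10^-7.
E = E° − (RT/nF) ln Q = 2.06 − (8.314×273)/(2×96500) × (-13.846) = 2.060 + 0.163 = 2.223 V.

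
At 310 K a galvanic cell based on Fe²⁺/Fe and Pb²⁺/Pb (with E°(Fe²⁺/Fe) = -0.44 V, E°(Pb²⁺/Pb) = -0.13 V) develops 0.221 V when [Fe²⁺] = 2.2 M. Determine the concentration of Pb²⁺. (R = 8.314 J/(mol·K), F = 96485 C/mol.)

From the Nernst equation, ln Q = nF(E° − E)/RT = 2×96485×(0.31 − 0.221)/(8.314×310) = 6.664, so Q = 783.
With Q = [Fe²⁺]/[Pb²⁺] and the known concentrations, [Pb²⁺] in the denominator gives [Pb²⁺] = 0.0028 M.

0.0028 M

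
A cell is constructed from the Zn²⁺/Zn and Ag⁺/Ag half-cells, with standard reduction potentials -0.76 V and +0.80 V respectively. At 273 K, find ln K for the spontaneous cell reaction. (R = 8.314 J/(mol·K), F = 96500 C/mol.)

E°_cell = +0.80 − (-0.76) = 1.56 V, with n = 2 electrons transferred.
At equilibrium E = 0, so the Nernst equation gives ln K = nFE°/RT = (2)(96500)(1.56)/((8.314)(273)) = 132.65.

ln K = 132.7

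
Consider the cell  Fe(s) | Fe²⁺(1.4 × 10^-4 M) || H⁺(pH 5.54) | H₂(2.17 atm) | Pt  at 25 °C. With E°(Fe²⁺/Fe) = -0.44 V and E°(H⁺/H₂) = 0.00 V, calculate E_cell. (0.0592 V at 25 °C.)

The hydrogen couple is the cathode, so E°_cell = 0.44 V; n = 2.
[H⁺] = 10^(−5.54) = 2.9 × 10^-6 M, and Q = [Fe²⁺]·P(H₂) / [H⁺]^2 = 3.65 × 10^7.
E = E° − (0.0592/2) log Q = 0.44 − (0.0592/2)(7.563) = 0.216 V.

0.22 V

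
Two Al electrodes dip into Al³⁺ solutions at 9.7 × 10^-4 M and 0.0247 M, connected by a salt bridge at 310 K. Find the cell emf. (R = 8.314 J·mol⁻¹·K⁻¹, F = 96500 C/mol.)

0.029 V

Both half-cells are Al³⁺/Al, so E°_cell = 0. The concentrated side is the cathode; the cell reaction moves Al³⁺ from high to low concentration with n = 3.
Q = [Al³⁺]_dilute/[Al³⁺]_conc = 9.7 × 10^-4/0.0247 = 0.0393.
E = 0 − (RT/nF) ln Q = −((8.314×310)/(3×96500))(-3.237) = 0.0288 V.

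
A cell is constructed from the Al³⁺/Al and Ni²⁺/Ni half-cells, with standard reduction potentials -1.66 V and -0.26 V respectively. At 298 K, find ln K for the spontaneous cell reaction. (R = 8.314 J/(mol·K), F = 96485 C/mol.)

E°_cell = -0.26 − (-1.66) = 1.40 V, with n = 6 electrons transferred.
At equilibrium E = 0, so the Nernst equation gives ln K = nFE°/RT = (6)(96485)(1.40)/((8.314)(298)) = 327.12.

ln K = 327.1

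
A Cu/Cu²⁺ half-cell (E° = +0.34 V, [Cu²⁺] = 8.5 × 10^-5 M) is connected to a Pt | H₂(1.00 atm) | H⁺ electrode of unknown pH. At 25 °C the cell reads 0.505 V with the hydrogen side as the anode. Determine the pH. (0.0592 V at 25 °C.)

pH = 4.82

E°_cell = 0.34 V and n = 2.
log Q = n(E° − E)/0.0592 = 2×(0.34 − 0.505)/0.0592 = -5.574.
With Q = [H⁺]^2 / ([Cu²⁺]·P(H₂)), solving for [H⁺] gives log[H⁺] = -4.822, so pH = 4.82.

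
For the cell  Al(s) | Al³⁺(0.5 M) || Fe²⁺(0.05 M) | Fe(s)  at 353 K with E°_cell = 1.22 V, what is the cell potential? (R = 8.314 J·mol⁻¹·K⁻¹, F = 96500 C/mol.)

Balancing electrons gives n = 6; the reaction quotient is Q = [Al³⁺]^2/[Fe²⁺]^3 = 2000.
E = E° − (RT/nF) ln Q = 1.22 − (8.314×353)/(6×96500) × (7.601) = 1.220 − 0.039 = 1.181 V.

1.18 V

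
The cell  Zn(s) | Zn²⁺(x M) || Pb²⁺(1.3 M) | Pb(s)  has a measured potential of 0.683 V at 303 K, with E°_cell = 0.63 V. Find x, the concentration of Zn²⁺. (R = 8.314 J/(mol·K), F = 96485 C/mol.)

From the Nernst equation, ln Q = nF(E° − E)/RT = 2×96485×(0.63 − 0.683)/(8.314×303) = -4.060, so Q = 0.0173.
With Q = [Zn²⁺]/[Pb²⁺] and the known concentrations, [Zn²⁺] in the numerator gives [Zn²⁺] = 0.022 M.

0.022 M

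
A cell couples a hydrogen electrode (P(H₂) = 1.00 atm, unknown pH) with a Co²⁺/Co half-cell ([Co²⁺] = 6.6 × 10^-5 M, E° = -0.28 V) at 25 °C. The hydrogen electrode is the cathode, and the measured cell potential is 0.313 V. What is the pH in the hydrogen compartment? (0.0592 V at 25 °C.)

E°_cell = 0.28 V and n = 2.
log Q = n(E° − E)/0.0592 = 2×(0.28 − 0.313)/0.0592 = -1.115.
With Q = [Co²⁺]·P(H₂) / [H⁺]^2, solving for [H⁺] gives log[H⁺] = -1.533, so pH = 1.53.

pH = 1.53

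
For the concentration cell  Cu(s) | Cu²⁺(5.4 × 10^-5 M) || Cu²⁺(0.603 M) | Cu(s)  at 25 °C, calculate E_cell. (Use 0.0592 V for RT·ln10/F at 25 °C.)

0.12 V

Both half-cells are Cu²⁺/Cu, so E°_cell = 0. The concentrated side is the cathode; the cell reaction moves Cu²⁺ from high to low concentration with n = 2.
Q = [Cu²⁺]_dilute/[Cu²⁺]_conc = 5.4 × 10^-5/0.603 = 8.96 × 10^-5.
E = 0 − (0.0592/2) log Q = −(0.0592/2)(-4.048) = 0.1198 V.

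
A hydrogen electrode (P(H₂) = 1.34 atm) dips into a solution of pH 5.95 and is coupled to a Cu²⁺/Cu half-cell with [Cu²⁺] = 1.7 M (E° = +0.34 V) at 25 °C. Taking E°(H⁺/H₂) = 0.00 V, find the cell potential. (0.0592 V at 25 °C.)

0.70 V

The Cu²⁺/Cu couple is the cathode, so E°_cell = 0.34 V; n = 2.
[H⁺] = 10^(−5.95) = 1.1 × 10^-6 M, and Q = [H⁺]^2 / ([Cu²⁺]·P(H₂)) = 5.53 × 10^-13.
E = E° − (0.0592/2) log Q = 0.34 − (0.0592/2)(-12.258) = 0.703 V.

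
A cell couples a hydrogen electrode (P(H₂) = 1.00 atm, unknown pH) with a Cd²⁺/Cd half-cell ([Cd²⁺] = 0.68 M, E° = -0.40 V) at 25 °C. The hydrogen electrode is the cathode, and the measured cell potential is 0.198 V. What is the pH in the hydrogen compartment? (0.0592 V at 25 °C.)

pH = 3.50

E°_cell = 0.40 V and n = 2.
log Q = n(E° − E)/0.0592 = 2×(0.40 − 0.198)/0.0592 = 6.824.
With Q = [Cd²⁺]·P(H₂) / [H⁺]^2, solving for [H⁺] gives log[H⁺] = -3.496, so pH = 3.50.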